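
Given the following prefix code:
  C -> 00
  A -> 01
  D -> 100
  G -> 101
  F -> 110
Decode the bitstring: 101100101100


Decoding step by step:
Bits 101 -> G
Bits 100 -> D
Bits 101 -> G
Bits 100 -> D


Decoded message: GDGD


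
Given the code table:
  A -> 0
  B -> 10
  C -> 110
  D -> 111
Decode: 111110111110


Decoding:
111 -> D
110 -> C
111 -> D
110 -> C


Result: DCDC


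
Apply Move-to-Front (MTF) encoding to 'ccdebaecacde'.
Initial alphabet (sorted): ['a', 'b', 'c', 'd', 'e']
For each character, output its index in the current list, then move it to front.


MTF encoding:
'c': index 2 in ['a', 'b', 'c', 'd', 'e'] -> ['c', 'a', 'b', 'd', 'e']
'c': index 0 in ['c', 'a', 'b', 'd', 'e'] -> ['c', 'a', 'b', 'd', 'e']
'd': index 3 in ['c', 'a', 'b', 'd', 'e'] -> ['d', 'c', 'a', 'b', 'e']
'e': index 4 in ['d', 'c', 'a', 'b', 'e'] -> ['e', 'd', 'c', 'a', 'b']
'b': index 4 in ['e', 'd', 'c', 'a', 'b'] -> ['b', 'e', 'd', 'c', 'a']
'a': index 4 in ['b', 'e', 'd', 'c', 'a'] -> ['a', 'b', 'e', 'd', 'c']
'e': index 2 in ['a', 'b', 'e', 'd', 'c'] -> ['e', 'a', 'b', 'd', 'c']
'c': index 4 in ['e', 'a', 'b', 'd', 'c'] -> ['c', 'e', 'a', 'b', 'd']
'a': index 2 in ['c', 'e', 'a', 'b', 'd'] -> ['a', 'c', 'e', 'b', 'd']
'c': index 1 in ['a', 'c', 'e', 'b', 'd'] -> ['c', 'a', 'e', 'b', 'd']
'd': index 4 in ['c', 'a', 'e', 'b', 'd'] -> ['d', 'c', 'a', 'e', 'b']
'e': index 3 in ['d', 'c', 'a', 'e', 'b'] -> ['e', 'd', 'c', 'a', 'b']


Output: [2, 0, 3, 4, 4, 4, 2, 4, 2, 1, 4, 3]


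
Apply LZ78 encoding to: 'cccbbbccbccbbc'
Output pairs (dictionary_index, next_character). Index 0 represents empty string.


LZ78 encoding steps:
Dictionary: {0: ''}
Step 1: w='' (idx 0), next='c' -> output (0, 'c'), add 'c' as idx 1
Step 2: w='c' (idx 1), next='c' -> output (1, 'c'), add 'cc' as idx 2
Step 3: w='' (idx 0), next='b' -> output (0, 'b'), add 'b' as idx 3
Step 4: w='b' (idx 3), next='b' -> output (3, 'b'), add 'bb' as idx 4
Step 5: w='cc' (idx 2), next='b' -> output (2, 'b'), add 'ccb' as idx 5
Step 6: w='ccb' (idx 5), next='b' -> output (5, 'b'), add 'ccbb' as idx 6
Step 7: w='c' (idx 1), end of input -> output (1, '')


Encoded: [(0, 'c'), (1, 'c'), (0, 'b'), (3, 'b'), (2, 'b'), (5, 'b'), (1, '')]


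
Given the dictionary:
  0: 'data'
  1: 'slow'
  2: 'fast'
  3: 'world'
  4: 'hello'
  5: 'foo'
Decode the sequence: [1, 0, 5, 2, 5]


Look up each index in the dictionary:
  1 -> 'slow'
  0 -> 'data'
  5 -> 'foo'
  2 -> 'fast'
  5 -> 'foo'

Decoded: "slow data foo fast foo"


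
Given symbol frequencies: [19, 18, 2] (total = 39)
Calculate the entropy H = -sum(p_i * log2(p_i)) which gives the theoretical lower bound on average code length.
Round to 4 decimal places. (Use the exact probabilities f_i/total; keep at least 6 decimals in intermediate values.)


Per-symbol terms -p_i * log2(p_i) with p_i = f_i/39:
  p = 19/39 = 0.487179: log2(p) = -1.037475, -p*log2(p) = 0.505436
  p = 18/39 = 0.461538: log2(p) = -1.115477, -p*log2(p) = 0.514836
  p = 2/39 = 0.051282: log2(p) = -4.285402, -p*log2(p) = 0.219764
H = 0.505436 + 0.514836 + 0.219764 = 1.240036

H = 1.24 bits/symbol


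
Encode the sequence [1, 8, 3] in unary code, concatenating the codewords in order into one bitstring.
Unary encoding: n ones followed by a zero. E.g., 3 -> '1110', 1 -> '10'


Encode each number as n ones followed by a terminating 0:
  1 -> 10 (2 bits)
  8 -> 111111110 (9 bits)
  3 -> 1110 (4 bits)
Total length = 2 + 9 + 4 = 15 bits.

Unary([1, 8, 3]) = 101111111101110 (15 bits)


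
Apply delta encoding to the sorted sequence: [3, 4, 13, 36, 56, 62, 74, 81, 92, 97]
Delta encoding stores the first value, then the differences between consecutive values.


First value: 3
Deltas:
  4 - 3 = 1
  13 - 4 = 9
  36 - 13 = 23
  56 - 36 = 20
  62 - 56 = 6
  74 - 62 = 12
  81 - 74 = 7
  92 - 81 = 11
  97 - 92 = 5


Delta encoded: [3, 1, 9, 23, 20, 6, 12, 7, 11, 5]


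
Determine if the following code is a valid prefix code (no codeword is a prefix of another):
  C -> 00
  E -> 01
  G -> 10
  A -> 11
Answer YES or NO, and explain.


Checking each pair (does one codeword prefix another?):
  C='00' vs E='01': no prefix
  C='00' vs G='10': no prefix
  C='00' vs A='11': no prefix
  E='01' vs C='00': no prefix
  E='01' vs G='10': no prefix
  E='01' vs A='11': no prefix
  G='10' vs C='00': no prefix
  G='10' vs E='01': no prefix
  G='10' vs A='11': no prefix
  A='11' vs C='00': no prefix
  A='11' vs E='01': no prefix
  A='11' vs G='10': no prefix
No violation found over all pairs.

YES -- this is a valid prefix code. No codeword is a prefix of any other codeword.


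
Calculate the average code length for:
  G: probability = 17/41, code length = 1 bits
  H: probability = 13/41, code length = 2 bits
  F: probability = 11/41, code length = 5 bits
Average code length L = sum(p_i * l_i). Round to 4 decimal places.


Weighted contributions p_i * l_i:
  G: (17/41) * 1 = 17/41
  H: (13/41) * 2 = 26/41
  F: (11/41) * 5 = 55/41
Sum = (17 + 26 + 55)/41 = 98/41

L = 98/41 = 2.3902 bits/symbol


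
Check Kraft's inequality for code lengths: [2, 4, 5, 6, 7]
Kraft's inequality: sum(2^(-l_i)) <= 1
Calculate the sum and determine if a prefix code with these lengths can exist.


Sum = 2^(-2) + 2^(-4) + 2^(-5) + 2^(-6) + 2^(-7)
    = 0.25 + 0.0625 + 0.03125 + 0.015625 + 0.0078125
    = 47/128 = 0.3671875
Since 0.3671875 <= 1, Kraft's inequality IS satisfied.
A prefix code with these lengths CAN exist.

Kraft sum = 0.3671875. Satisfied.


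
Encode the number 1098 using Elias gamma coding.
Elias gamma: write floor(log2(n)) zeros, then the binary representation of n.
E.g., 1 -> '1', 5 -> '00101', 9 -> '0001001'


num_bits = floor(log2(1098)) + 1 = 11
leading_zeros = num_bits - 1 = 10
binary(1098) = 10001001010

Elias gamma(1098) = '0000000000' + '10001001010' = 000000000010001001010 (21 bits)


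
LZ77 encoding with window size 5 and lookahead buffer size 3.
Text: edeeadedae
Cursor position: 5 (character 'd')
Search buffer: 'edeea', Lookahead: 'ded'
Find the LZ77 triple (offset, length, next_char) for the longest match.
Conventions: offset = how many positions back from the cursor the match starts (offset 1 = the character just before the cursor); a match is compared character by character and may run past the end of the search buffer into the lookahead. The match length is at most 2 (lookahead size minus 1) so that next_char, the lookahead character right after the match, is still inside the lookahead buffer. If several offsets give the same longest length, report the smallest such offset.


Try each offset into the search buffer:
  offset=1 (pos 4, char 'a'): match length 0
  offset=2 (pos 3, char 'e'): match length 0
  offset=3 (pos 2, char 'e'): match length 0
  offset=4 (pos 1, char 'd'): match length 2
  offset=5 (pos 0, char 'e'): match length 0
Longest match has length 2 at offset 4.
next_char = character at position 5 + 2 = 7 -> 'd'

Best match: offset=4, length=2 (matching 'de' starting at position 1)
LZ77 triple: (4, 2, 'd')


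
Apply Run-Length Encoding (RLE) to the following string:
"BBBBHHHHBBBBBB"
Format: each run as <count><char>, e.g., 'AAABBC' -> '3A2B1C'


Scanning runs left to right:
  i=0: run of 'B' x 4 -> '4B'
  i=4: run of 'H' x 4 -> '4H'
  i=8: run of 'B' x 6 -> '6B'

RLE = 4B4H6B


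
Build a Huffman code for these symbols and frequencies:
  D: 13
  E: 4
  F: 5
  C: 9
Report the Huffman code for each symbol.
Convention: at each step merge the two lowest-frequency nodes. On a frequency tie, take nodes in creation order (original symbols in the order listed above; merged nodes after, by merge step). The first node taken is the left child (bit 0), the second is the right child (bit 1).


Huffman tree construction:
Step 1: Merge E(4) + F(5) = 9
Step 2: Merge C(9) + (E+F)(9) = 18
Step 3: Merge D(13) + (C+(E+F))(18) = 31
Read each symbol's code off the tree from the root (left child = 0, right child = 1).

Codes:
  D: 0 (length 1)
  E: 110 (length 3)
  F: 111 (length 3)
  C: 10 (length 2)
Average code length: 58/31 = 1.8710 bits/symbol


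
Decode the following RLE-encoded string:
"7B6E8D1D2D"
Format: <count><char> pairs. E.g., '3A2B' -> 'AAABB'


Expanding each <count><char> pair:
  7B -> 'BBBBBBB'
  6E -> 'EEEEEE'
  8D -> 'DDDDDDDD'
  1D -> 'D'
  2D -> 'DD'

Decoded = BBBBBBBEEEEEEDDDDDDDDDDD


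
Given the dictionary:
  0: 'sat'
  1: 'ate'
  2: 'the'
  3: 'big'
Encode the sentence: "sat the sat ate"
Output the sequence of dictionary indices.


Look up each word in the dictionary:
  'sat' -> 0
  'the' -> 2
  'sat' -> 0
  'ate' -> 1

Encoded: [0, 2, 0, 1]


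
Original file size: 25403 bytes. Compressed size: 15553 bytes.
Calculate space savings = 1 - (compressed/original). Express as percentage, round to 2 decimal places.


ratio = compressed/original = 15553/25403 = 0.612251
savings = 1 - ratio = 1 - 0.612251 = 0.387749
as a percentage: 0.387749 * 100 = 38.77%

Space savings = 1 - 15553/25403 = 38.77%


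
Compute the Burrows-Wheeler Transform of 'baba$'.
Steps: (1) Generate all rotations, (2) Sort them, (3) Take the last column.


Rotations (sorted):
  0: $baba -> last char: a
  1: a$bab -> last char: b
  2: aba$b -> last char: b
  3: ba$ba -> last char: a
  4: baba$ -> last char: $


BWT = abba$


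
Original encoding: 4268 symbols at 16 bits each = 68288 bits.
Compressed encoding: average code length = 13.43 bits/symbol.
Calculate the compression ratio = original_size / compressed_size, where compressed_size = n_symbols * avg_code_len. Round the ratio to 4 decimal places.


original_size = n_symbols * orig_bits = 4268 * 16 = 68288 bits
compressed_size = n_symbols * avg_code_len = 4268 * 13.43 = 57319.24 bits
ratio = original_size / compressed_size = 68288 / 57319.24 = 1.1914

Compression ratio = 1.1914


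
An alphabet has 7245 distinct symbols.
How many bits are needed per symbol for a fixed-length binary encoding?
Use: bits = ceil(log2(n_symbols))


log2(7245) = 12.8228
Bracket: 2^12 = 4096 < 7245 <= 2^13 = 8192
So ceil(log2(7245)) = 13

bits = ceil(log2(7245)) = ceil(12.8228) = 13 bits


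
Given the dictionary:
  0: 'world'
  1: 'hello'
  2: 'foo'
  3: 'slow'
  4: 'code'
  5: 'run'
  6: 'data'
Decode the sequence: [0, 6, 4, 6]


Look up each index in the dictionary:
  0 -> 'world'
  6 -> 'data'
  4 -> 'code'
  6 -> 'data'

Decoded: "world data code data"


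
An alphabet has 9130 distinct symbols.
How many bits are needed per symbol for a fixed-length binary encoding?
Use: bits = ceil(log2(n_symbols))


log2(9130) = 13.1564
Bracket: 2^13 = 8192 < 9130 <= 2^14 = 16384
So ceil(log2(9130)) = 14

bits = ceil(log2(9130)) = ceil(13.1564) = 14 bits


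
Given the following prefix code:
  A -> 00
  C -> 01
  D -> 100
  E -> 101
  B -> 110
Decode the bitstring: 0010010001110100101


Decoding step by step:
Bits 00 -> A
Bits 100 -> D
Bits 100 -> D
Bits 01 -> C
Bits 110 -> B
Bits 100 -> D
Bits 101 -> E


Decoded message: ADDCBDE


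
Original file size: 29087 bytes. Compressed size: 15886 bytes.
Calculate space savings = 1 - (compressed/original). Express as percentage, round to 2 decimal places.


ratio = compressed/original = 15886/29087 = 0.546155
savings = 1 - ratio = 1 - 0.546155 = 0.453845
as a percentage: 0.453845 * 100 = 45.38%

Space savings = 1 - 15886/29087 = 45.38%


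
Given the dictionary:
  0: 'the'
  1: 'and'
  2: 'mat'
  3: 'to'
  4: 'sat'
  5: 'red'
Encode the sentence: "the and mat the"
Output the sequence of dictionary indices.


Look up each word in the dictionary:
  'the' -> 0
  'and' -> 1
  'mat' -> 2
  'the' -> 0

Encoded: [0, 1, 2, 0]


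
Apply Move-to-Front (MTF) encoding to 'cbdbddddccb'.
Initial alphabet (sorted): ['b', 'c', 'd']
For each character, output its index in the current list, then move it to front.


MTF encoding:
'c': index 1 in ['b', 'c', 'd'] -> ['c', 'b', 'd']
'b': index 1 in ['c', 'b', 'd'] -> ['b', 'c', 'd']
'd': index 2 in ['b', 'c', 'd'] -> ['d', 'b', 'c']
'b': index 1 in ['d', 'b', 'c'] -> ['b', 'd', 'c']
'd': index 1 in ['b', 'd', 'c'] -> ['d', 'b', 'c']
'd': index 0 in ['d', 'b', 'c'] -> ['d', 'b', 'c']
'd': index 0 in ['d', 'b', 'c'] -> ['d', 'b', 'c']
'd': index 0 in ['d', 'b', 'c'] -> ['d', 'b', 'c']
'c': index 2 in ['d', 'b', 'c'] -> ['c', 'd', 'b']
'c': index 0 in ['c', 'd', 'b'] -> ['c', 'd', 'b']
'b': index 2 in ['c', 'd', 'b'] -> ['b', 'c', 'd']


Output: [1, 1, 2, 1, 1, 0, 0, 0, 2, 0, 2]


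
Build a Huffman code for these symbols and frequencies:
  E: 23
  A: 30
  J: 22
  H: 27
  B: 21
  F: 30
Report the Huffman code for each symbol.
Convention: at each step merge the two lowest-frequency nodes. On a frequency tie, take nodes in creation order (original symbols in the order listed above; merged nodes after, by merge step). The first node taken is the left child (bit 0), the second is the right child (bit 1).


Huffman tree construction:
Step 1: Merge B(21) + J(22) = 43
Step 2: Merge E(23) + H(27) = 50
Step 3: Merge A(30) + F(30) = 60
Step 4: Merge (B+J)(43) + (E+H)(50) = 93
Step 5: Merge (A+F)(60) + ((B+J)+(E+H))(93) = 153
Read each symbol's code off the tree from the root (left child = 0, right child = 1).

Codes:
  E: 110 (length 3)
  A: 00 (length 2)
  J: 101 (length 3)
  H: 111 (length 3)
  B: 100 (length 3)
  F: 01 (length 2)
Average code length: 399/153 = 2.6078 bits/symbol


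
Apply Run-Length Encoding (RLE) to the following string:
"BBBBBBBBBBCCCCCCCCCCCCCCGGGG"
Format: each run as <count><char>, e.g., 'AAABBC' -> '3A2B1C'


Scanning runs left to right:
  i=0: run of 'B' x 10 -> '10B'
  i=10: run of 'C' x 14 -> '14C'
  i=24: run of 'G' x 4 -> '4G'

RLE = 10B14C4G


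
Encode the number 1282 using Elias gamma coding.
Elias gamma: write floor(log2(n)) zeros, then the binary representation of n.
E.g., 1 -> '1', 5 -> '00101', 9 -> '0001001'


num_bits = floor(log2(1282)) + 1 = 11
leading_zeros = num_bits - 1 = 10
binary(1282) = 10100000010

Elias gamma(1282) = '0000000000' + '10100000010' = 000000000010100000010 (21 bits)


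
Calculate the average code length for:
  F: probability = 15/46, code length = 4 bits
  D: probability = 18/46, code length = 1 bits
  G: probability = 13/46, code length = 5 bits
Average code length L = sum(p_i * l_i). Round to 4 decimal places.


Weighted contributions p_i * l_i:
  F: (15/46) * 4 = 60/46
  D: (18/46) * 1 = 18/46
  G: (13/46) * 5 = 65/46
Sum = (60 + 18 + 65)/46 = 143/46

L = 143/46 = 3.1087 bits/symbol


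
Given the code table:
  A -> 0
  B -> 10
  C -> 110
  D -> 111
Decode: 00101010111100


Decoding:
0 -> A
0 -> A
10 -> B
10 -> B
10 -> B
111 -> D
10 -> B
0 -> A


Result: AABBBDBA


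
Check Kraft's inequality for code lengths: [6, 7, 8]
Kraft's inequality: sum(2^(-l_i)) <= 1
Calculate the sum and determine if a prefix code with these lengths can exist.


Sum = 2^(-6) + 2^(-7) + 2^(-8)
    = 0.015625 + 0.0078125 + 0.00390625
    = 7/256 = 0.02734375
Since 0.02734375 <= 1, Kraft's inequality IS satisfied.
A prefix code with these lengths CAN exist.

Kraft sum = 0.02734375. Satisfied.


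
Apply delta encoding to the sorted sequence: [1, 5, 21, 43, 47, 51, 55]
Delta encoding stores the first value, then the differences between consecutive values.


First value: 1
Deltas:
  5 - 1 = 4
  21 - 5 = 16
  43 - 21 = 22
  47 - 43 = 4
  51 - 47 = 4
  55 - 51 = 4


Delta encoded: [1, 4, 16, 22, 4, 4, 4]


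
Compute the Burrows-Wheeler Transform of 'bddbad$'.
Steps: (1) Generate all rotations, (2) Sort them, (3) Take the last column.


Rotations (sorted):
  0: $bddbad -> last char: d
  1: ad$bddb -> last char: b
  2: bad$bdd -> last char: d
  3: bddbad$ -> last char: $
  4: d$bddba -> last char: a
  5: dbad$bd -> last char: d
  6: ddbad$b -> last char: b


BWT = dbd$adb


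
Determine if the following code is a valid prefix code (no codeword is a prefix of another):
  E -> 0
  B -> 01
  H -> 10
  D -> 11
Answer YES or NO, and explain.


Checking each pair (does one codeword prefix another?):
  E='0' vs B='01': prefix -- VIOLATION

NO -- this is NOT a valid prefix code. E (0) is a prefix of B (01).


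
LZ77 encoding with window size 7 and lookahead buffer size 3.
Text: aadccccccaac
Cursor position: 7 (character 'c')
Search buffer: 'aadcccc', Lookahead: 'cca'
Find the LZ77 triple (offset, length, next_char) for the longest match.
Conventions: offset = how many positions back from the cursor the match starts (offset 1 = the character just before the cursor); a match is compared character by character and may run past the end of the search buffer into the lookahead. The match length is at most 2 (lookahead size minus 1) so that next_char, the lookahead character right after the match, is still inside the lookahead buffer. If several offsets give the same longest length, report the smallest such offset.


Try each offset into the search buffer:
  offset=1 (pos 6, char 'c'): match length 2
  offset=2 (pos 5, char 'c'): match length 2
  offset=3 (pos 4, char 'c'): match length 2
  offset=4 (pos 3, char 'c'): match length 2
  offset=5 (pos 2, char 'd'): match length 0
  offset=6 (pos 1, char 'a'): match length 0
  offset=7 (pos 0, char 'a'): match length 0
Longest match has length 2, found at offsets 1, 2, 3, 4; take the smallest, offset 1.
next_char = character at position 7 + 2 = 9 -> 'a'

Best match: offset=1, length=2 (matching 'cc' starting at position 6)
LZ77 triple: (1, 2, 'a')


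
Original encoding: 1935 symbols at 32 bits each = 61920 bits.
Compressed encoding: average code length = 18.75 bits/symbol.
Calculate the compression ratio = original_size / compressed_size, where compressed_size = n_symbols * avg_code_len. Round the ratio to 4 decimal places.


original_size = n_symbols * orig_bits = 1935 * 32 = 61920 bits
compressed_size = n_symbols * avg_code_len = 1935 * 18.75 = 36281.25 bits
ratio = original_size / compressed_size = 61920 / 36281.25 = 1.7067

Compression ratio = 1.7067


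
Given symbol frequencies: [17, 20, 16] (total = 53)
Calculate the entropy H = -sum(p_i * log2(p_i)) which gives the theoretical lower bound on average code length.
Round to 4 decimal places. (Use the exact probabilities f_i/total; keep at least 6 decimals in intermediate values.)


Per-symbol terms -p_i * log2(p_i) with p_i = f_i/53:
  p = 17/53 = 0.320755: log2(p) = -1.640458, -p*log2(p) = 0.526185
  p = 20/53 = 0.377358: log2(p) = -1.405992, -p*log2(p) = 0.530563
  p = 16/53 = 0.301887: log2(p) = -1.727920, -p*log2(p) = 0.521636
H = 0.526185 + 0.530563 + 0.521636 = 1.578384

H = 1.5784 bits/symbol


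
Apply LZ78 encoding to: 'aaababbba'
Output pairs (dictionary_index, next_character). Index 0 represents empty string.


LZ78 encoding steps:
Dictionary: {0: ''}
Step 1: w='' (idx 0), next='a' -> output (0, 'a'), add 'a' as idx 1
Step 2: w='a' (idx 1), next='a' -> output (1, 'a'), add 'aa' as idx 2
Step 3: w='' (idx 0), next='b' -> output (0, 'b'), add 'b' as idx 3
Step 4: w='a' (idx 1), next='b' -> output (1, 'b'), add 'ab' as idx 4
Step 5: w='b' (idx 3), next='b' -> output (3, 'b'), add 'bb' as idx 5
Step 6: w='a' (idx 1), end of input -> output (1, '')


Encoded: [(0, 'a'), (1, 'a'), (0, 'b'), (1, 'b'), (3, 'b'), (1, '')]


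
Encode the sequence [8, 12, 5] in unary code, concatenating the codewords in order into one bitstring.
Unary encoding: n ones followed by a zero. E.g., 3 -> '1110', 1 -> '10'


Encode each number as n ones followed by a terminating 0:
  8 -> 111111110 (9 bits)
  12 -> 1111111111110 (13 bits)
  5 -> 111110 (6 bits)
Total length = 9 + 13 + 6 = 28 bits.

Unary([8, 12, 5]) = 1111111101111111111110111110 (28 bits)


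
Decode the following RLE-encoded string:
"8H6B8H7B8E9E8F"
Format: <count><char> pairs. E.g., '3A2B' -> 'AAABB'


Expanding each <count><char> pair:
  8H -> 'HHHHHHHH'
  6B -> 'BBBBBB'
  8H -> 'HHHHHHHH'
  7B -> 'BBBBBBB'
  8E -> 'EEEEEEEE'
  9E -> 'EEEEEEEEE'
  8F -> 'FFFFFFFF'

Decoded = HHHHHHHHBBBBBBHHHHHHHHBBBBBBBEEEEEEEEEEEEEEEEEFFFFFFFF


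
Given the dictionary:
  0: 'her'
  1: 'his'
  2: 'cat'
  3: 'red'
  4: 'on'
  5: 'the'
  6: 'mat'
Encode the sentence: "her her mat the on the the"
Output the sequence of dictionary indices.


Look up each word in the dictionary:
  'her' -> 0
  'her' -> 0
  'mat' -> 6
  'the' -> 5
  'on' -> 4
  'the' -> 5
  'the' -> 5

Encoded: [0, 0, 6, 5, 4, 5, 5]


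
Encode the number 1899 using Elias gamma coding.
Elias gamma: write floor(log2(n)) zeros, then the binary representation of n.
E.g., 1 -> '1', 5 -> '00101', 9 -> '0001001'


num_bits = floor(log2(1899)) + 1 = 11
leading_zeros = num_bits - 1 = 10
binary(1899) = 11101101011

Elias gamma(1899) = '0000000000' + '11101101011' = 000000000011101101011 (21 bits)


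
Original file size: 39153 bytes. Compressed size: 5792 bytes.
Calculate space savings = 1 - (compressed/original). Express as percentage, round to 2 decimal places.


ratio = compressed/original = 5792/39153 = 0.147932
savings = 1 - ratio = 1 - 0.147932 = 0.852068
as a percentage: 0.852068 * 100 = 85.21%

Space savings = 1 - 5792/39153 = 85.21%


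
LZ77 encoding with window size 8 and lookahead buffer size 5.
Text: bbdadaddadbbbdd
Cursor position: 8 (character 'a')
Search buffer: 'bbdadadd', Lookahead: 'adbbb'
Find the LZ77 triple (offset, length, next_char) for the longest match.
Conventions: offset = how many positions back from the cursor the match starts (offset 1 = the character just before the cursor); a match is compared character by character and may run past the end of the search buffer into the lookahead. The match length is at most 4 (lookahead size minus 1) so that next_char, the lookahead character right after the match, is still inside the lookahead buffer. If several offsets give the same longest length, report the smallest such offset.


Try each offset into the search buffer:
  offset=1 (pos 7, char 'd'): match length 0
  offset=2 (pos 6, char 'd'): match length 0
  offset=3 (pos 5, char 'a'): match length 2
  offset=4 (pos 4, char 'd'): match length 0
  offset=5 (pos 3, char 'a'): match length 2
  offset=6 (pos 2, char 'd'): match length 0
  offset=7 (pos 1, char 'b'): match length 0
  offset=8 (pos 0, char 'b'): match length 0
Longest match has length 2, found at offsets 3, 5; take the smallest, offset 3.
next_char = character at position 8 + 2 = 10 -> 'b'

Best match: offset=3, length=2 (matching 'ad' starting at position 5)
LZ77 triple: (3, 2, 'b')


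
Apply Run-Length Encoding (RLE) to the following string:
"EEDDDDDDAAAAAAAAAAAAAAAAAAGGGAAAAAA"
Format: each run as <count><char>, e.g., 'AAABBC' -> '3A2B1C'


Scanning runs left to right:
  i=0: run of 'E' x 2 -> '2E'
  i=2: run of 'D' x 6 -> '6D'
  i=8: run of 'A' x 18 -> '18A'
  i=26: run of 'G' x 3 -> '3G'
  i=29: run of 'A' x 6 -> '6A'

RLE = 2E6D18A3G6A


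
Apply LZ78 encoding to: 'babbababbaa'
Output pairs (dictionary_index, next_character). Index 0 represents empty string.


LZ78 encoding steps:
Dictionary: {0: ''}
Step 1: w='' (idx 0), next='b' -> output (0, 'b'), add 'b' as idx 1
Step 2: w='' (idx 0), next='a' -> output (0, 'a'), add 'a' as idx 2
Step 3: w='b' (idx 1), next='b' -> output (1, 'b'), add 'bb' as idx 3
Step 4: w='a' (idx 2), next='b' -> output (2, 'b'), add 'ab' as idx 4
Step 5: w='ab' (idx 4), next='b' -> output (4, 'b'), add 'abb' as idx 5
Step 6: w='a' (idx 2), next='a' -> output (2, 'a'), add 'aa' as idx 6


Encoded: [(0, 'b'), (0, 'a'), (1, 'b'), (2, 'b'), (4, 'b'), (2, 'a')]


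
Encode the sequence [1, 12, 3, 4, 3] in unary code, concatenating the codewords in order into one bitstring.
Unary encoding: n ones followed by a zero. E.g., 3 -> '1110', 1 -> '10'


Encode each number as n ones followed by a terminating 0:
  1 -> 10 (2 bits)
  12 -> 1111111111110 (13 bits)
  3 -> 1110 (4 bits)
  4 -> 11110 (5 bits)
  3 -> 1110 (4 bits)
Total length = 2 + 13 + 4 + 5 + 4 = 28 bits.

Unary([1, 12, 3, 4, 3]) = 1011111111111101110111101110 (28 bits)


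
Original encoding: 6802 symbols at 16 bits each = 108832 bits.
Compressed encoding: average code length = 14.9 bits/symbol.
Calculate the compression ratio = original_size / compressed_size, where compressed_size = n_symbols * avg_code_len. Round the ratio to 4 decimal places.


original_size = n_symbols * orig_bits = 6802 * 16 = 108832 bits
compressed_size = n_symbols * avg_code_len = 6802 * 14.9 = 101349.8 bits
ratio = original_size / compressed_size = 108832 / 101349.8 = 1.0738

Compression ratio = 1.0738


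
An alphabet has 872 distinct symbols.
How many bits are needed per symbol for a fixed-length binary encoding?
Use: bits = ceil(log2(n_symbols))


log2(872) = 9.7682
Bracket: 2^9 = 512 < 872 <= 2^10 = 1024
So ceil(log2(872)) = 10

bits = ceil(log2(872)) = ceil(9.7682) = 10 bits


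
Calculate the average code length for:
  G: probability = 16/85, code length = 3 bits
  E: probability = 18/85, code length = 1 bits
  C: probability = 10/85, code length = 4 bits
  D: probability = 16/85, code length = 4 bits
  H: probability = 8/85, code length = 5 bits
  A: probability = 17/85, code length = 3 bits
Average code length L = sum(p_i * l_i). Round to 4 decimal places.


Weighted contributions p_i * l_i:
  G: (16/85) * 3 = 48/85
  E: (18/85) * 1 = 18/85
  C: (10/85) * 4 = 40/85
  D: (16/85) * 4 = 64/85
  H: (8/85) * 5 = 40/85
  A: (17/85) * 3 = 51/85
Sum = (48 + 18 + 40 + 64 + 40 + 51)/85 = 261/85

L = 261/85 = 3.0706 bits/symbol


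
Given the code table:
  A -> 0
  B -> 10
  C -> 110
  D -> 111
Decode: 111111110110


Decoding:
111 -> D
111 -> D
110 -> C
110 -> C


Result: DDCC


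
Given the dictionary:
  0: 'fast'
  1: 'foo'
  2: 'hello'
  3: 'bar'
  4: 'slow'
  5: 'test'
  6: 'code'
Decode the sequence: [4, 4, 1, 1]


Look up each index in the dictionary:
  4 -> 'slow'
  4 -> 'slow'
  1 -> 'foo'
  1 -> 'foo'

Decoded: "slow slow foo foo"


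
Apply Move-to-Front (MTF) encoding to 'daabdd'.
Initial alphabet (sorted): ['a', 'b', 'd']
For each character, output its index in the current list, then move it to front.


MTF encoding:
'd': index 2 in ['a', 'b', 'd'] -> ['d', 'a', 'b']
'a': index 1 in ['d', 'a', 'b'] -> ['a', 'd', 'b']
'a': index 0 in ['a', 'd', 'b'] -> ['a', 'd', 'b']
'b': index 2 in ['a', 'd', 'b'] -> ['b', 'a', 'd']
'd': index 2 in ['b', 'a', 'd'] -> ['d', 'b', 'a']
'd': index 0 in ['d', 'b', 'a'] -> ['d', 'b', 'a']


Output: [2, 1, 0, 2, 2, 0]


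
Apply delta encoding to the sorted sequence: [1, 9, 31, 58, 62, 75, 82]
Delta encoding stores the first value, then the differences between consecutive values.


First value: 1
Deltas:
  9 - 1 = 8
  31 - 9 = 22
  58 - 31 = 27
  62 - 58 = 4
  75 - 62 = 13
  82 - 75 = 7


Delta encoded: [1, 8, 22, 27, 4, 13, 7]


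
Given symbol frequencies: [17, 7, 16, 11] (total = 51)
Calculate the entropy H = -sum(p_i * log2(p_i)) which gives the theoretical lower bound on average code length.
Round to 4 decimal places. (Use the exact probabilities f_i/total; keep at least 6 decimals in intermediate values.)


Per-symbol terms -p_i * log2(p_i) with p_i = f_i/51:
  p = 17/51 = 0.333333: log2(p) = -1.584963, -p*log2(p) = 0.528321
  p = 7/51 = 0.137255: log2(p) = -2.865070, -p*log2(p) = 0.393245
  p = 16/51 = 0.313725: log2(p) = -1.672425, -p*log2(p) = 0.524682
  p = 11/51 = 0.215686: log2(p) = -2.212994, -p*log2(p) = 0.477312
H = 0.528321 + 0.393245 + 0.524682 + 0.477312 = 1.923560

H = 1.9236 bits/symbol


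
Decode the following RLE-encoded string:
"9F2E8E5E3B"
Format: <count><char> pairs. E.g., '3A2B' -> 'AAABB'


Expanding each <count><char> pair:
  9F -> 'FFFFFFFFF'
  2E -> 'EE'
  8E -> 'EEEEEEEE'
  5E -> 'EEEEE'
  3B -> 'BBB'

Decoded = FFFFFFFFFEEEEEEEEEEEEEEEBBB


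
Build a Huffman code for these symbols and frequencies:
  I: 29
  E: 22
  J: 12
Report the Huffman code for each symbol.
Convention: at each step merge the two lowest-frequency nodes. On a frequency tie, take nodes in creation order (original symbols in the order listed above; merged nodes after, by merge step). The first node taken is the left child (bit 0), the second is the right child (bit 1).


Huffman tree construction:
Step 1: Merge J(12) + E(22) = 34
Step 2: Merge I(29) + (J+E)(34) = 63
Read each symbol's code off the tree from the root (left child = 0, right child = 1).

Codes:
  I: 0 (length 1)
  E: 11 (length 2)
  J: 10 (length 2)
Average code length: 97/63 = 1.5397 bits/symbol


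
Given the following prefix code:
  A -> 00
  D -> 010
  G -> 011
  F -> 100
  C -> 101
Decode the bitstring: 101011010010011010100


Decoding step by step:
Bits 101 -> C
Bits 011 -> G
Bits 010 -> D
Bits 010 -> D
Bits 011 -> G
Bits 010 -> D
Bits 100 -> F


Decoded message: CGDDGDF


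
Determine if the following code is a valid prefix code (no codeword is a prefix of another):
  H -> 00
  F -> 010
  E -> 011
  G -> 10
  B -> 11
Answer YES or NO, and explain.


Checking each pair (does one codeword prefix another?):
  H='00' vs F='010': no prefix
  H='00' vs E='011': no prefix
  H='00' vs G='10': no prefix
  H='00' vs B='11': no prefix
  F='010' vs H='00': no prefix
  F='010' vs E='011': no prefix
  F='010' vs G='10': no prefix
  F='010' vs B='11': no prefix
  E='011' vs H='00': no prefix
  E='011' vs F='010': no prefix
  E='011' vs G='10': no prefix
  E='011' vs B='11': no prefix
  G='10' vs H='00': no prefix
  G='10' vs F='010': no prefix
  G='10' vs E='011': no prefix
  G='10' vs B='11': no prefix
  B='11' vs H='00': no prefix
  B='11' vs F='010': no prefix
  B='11' vs E='011': no prefix
  B='11' vs G='10': no prefix
No violation found over all pairs.

YES -- this is a valid prefix code. No codeword is a prefix of any other codeword.


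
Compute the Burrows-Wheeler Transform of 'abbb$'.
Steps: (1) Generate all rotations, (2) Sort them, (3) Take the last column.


Rotations (sorted):
  0: $abbb -> last char: b
  1: abbb$ -> last char: $
  2: b$abb -> last char: b
  3: bb$ab -> last char: b
  4: bbb$a -> last char: a


BWT = b$bba


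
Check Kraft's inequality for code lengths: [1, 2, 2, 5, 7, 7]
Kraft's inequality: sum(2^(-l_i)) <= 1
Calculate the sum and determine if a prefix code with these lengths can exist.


Sum = 2^(-1) + 2^(-2) + 2^(-2) + 2^(-5) + 2^(-7) + 2^(-7)
    = 0.5 + 0.25 + 0.25 + 0.03125 + 0.0078125 + 0.0078125
    = 134/128 = 1.046875
Since 1.046875 > 1, Kraft's inequality is NOT satisfied.
A prefix code with these lengths CANNOT exist.

Kraft sum = 1.046875. Not satisfied.


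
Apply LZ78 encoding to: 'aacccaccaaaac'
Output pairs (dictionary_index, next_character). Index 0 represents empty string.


LZ78 encoding steps:
Dictionary: {0: ''}
Step 1: w='' (idx 0), next='a' -> output (0, 'a'), add 'a' as idx 1
Step 2: w='a' (idx 1), next='c' -> output (1, 'c'), add 'ac' as idx 2
Step 3: w='' (idx 0), next='c' -> output (0, 'c'), add 'c' as idx 3
Step 4: w='c' (idx 3), next='a' -> output (3, 'a'), add 'ca' as idx 4
Step 5: w='c' (idx 3), next='c' -> output (3, 'c'), add 'cc' as idx 5
Step 6: w='a' (idx 1), next='a' -> output (1, 'a'), add 'aa' as idx 6
Step 7: w='aa' (idx 6), next='c' -> output (6, 'c'), add 'aac' as idx 7


Encoded: [(0, 'a'), (1, 'c'), (0, 'c'), (3, 'a'), (3, 'c'), (1, 'a'), (6, 'c')]


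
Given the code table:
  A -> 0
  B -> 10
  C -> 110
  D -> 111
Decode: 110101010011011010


Decoding:
110 -> C
10 -> B
10 -> B
10 -> B
0 -> A
110 -> C
110 -> C
10 -> B


Result: CBBBACCB


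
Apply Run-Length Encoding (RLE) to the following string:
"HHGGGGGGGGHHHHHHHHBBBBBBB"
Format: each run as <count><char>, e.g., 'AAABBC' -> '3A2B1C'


Scanning runs left to right:
  i=0: run of 'H' x 2 -> '2H'
  i=2: run of 'G' x 8 -> '8G'
  i=10: run of 'H' x 8 -> '8H'
  i=18: run of 'B' x 7 -> '7B'

RLE = 2H8G8H7B


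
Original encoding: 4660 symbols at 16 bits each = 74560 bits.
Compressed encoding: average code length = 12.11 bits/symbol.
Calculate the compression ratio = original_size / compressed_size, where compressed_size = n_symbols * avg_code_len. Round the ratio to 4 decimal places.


original_size = n_symbols * orig_bits = 4660 * 16 = 74560 bits
compressed_size = n_symbols * avg_code_len = 4660 * 12.11 = 56432.6 bits
ratio = original_size / compressed_size = 74560 / 56432.6 = 1.3212

Compression ratio = 1.3212


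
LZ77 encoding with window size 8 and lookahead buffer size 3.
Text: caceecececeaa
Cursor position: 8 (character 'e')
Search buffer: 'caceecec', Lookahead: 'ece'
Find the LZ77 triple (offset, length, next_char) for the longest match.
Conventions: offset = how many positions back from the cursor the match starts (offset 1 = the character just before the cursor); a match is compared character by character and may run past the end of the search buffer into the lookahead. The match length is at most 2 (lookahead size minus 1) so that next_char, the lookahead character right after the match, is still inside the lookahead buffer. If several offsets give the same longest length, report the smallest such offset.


Try each offset into the search buffer:
  offset=1 (pos 7, char 'c'): match length 0
  offset=2 (pos 6, char 'e'): match length 2
  offset=3 (pos 5, char 'c'): match length 0
  offset=4 (pos 4, char 'e'): match length 2
  offset=5 (pos 3, char 'e'): match length 1
  offset=6 (pos 2, char 'c'): match length 0
  offset=7 (pos 1, char 'a'): match length 0
  offset=8 (pos 0, char 'c'): match length 0
Longest match has length 2, found at offsets 2, 4; take the smallest, offset 2.
next_char = character at position 8 + 2 = 10 -> 'e'

Best match: offset=2, length=2 (matching 'ec' starting at position 6)
LZ77 triple: (2, 2, 'e')


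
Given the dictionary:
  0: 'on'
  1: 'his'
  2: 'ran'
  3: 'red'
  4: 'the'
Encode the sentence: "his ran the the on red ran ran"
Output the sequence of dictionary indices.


Look up each word in the dictionary:
  'his' -> 1
  'ran' -> 2
  'the' -> 4
  'the' -> 4
  'on' -> 0
  'red' -> 3
  'ran' -> 2
  'ran' -> 2

Encoded: [1, 2, 4, 4, 0, 3, 2, 2]


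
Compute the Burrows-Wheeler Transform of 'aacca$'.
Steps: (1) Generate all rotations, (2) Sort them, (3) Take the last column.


Rotations (sorted):
  0: $aacca -> last char: a
  1: a$aacc -> last char: c
  2: aacca$ -> last char: $
  3: acca$a -> last char: a
  4: ca$aac -> last char: c
  5: cca$aa -> last char: a


BWT = ac$aca


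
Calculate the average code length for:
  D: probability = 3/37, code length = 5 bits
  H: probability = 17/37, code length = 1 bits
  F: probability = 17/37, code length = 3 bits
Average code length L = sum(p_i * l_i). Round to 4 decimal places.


Weighted contributions p_i * l_i:
  D: (3/37) * 5 = 15/37
  H: (17/37) * 1 = 17/37
  F: (17/37) * 3 = 51/37
Sum = (15 + 17 + 51)/37 = 83/37

L = 83/37 = 2.2432 bits/symbol


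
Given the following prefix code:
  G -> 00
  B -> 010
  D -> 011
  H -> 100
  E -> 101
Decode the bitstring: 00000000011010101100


Decoding step by step:
Bits 00 -> G
Bits 00 -> G
Bits 00 -> G
Bits 00 -> G
Bits 011 -> D
Bits 010 -> B
Bits 101 -> E
Bits 100 -> H


Decoded message: GGGGDBEH


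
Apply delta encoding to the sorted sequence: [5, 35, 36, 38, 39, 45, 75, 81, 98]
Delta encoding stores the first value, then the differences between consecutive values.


First value: 5
Deltas:
  35 - 5 = 30
  36 - 35 = 1
  38 - 36 = 2
  39 - 38 = 1
  45 - 39 = 6
  75 - 45 = 30
  81 - 75 = 6
  98 - 81 = 17


Delta encoded: [5, 30, 1, 2, 1, 6, 30, 6, 17]


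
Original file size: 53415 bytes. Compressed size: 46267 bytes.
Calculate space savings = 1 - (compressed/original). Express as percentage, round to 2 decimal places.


ratio = compressed/original = 46267/53415 = 0.86618
savings = 1 - ratio = 1 - 0.86618 = 0.13382
as a percentage: 0.13382 * 100 = 13.38%

Space savings = 1 - 46267/53415 = 13.38%


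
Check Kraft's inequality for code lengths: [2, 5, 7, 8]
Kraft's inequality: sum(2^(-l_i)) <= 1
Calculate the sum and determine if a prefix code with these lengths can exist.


Sum = 2^(-2) + 2^(-5) + 2^(-7) + 2^(-8)
    = 0.25 + 0.03125 + 0.0078125 + 0.00390625
    = 75/256 = 0.29296875
Since 0.29296875 <= 1, Kraft's inequality IS satisfied.
A prefix code with these lengths CAN exist.

Kraft sum = 0.29296875. Satisfied.


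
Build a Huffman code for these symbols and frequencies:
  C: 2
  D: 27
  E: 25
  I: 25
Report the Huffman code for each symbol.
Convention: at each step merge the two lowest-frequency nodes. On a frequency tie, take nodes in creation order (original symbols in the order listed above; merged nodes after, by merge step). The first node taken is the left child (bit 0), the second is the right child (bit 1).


Huffman tree construction:
Step 1: Merge C(2) + E(25) = 27
Step 2: Merge I(25) + D(27) = 52
Step 3: Merge (C+E)(27) + (I+D)(52) = 79
Read each symbol's code off the tree from the root (left child = 0, right child = 1).

Codes:
  C: 00 (length 2)
  D: 11 (length 2)
  E: 01 (length 2)
  I: 10 (length 2)
Average code length: 158/79 = 2.0000 bits/symbol


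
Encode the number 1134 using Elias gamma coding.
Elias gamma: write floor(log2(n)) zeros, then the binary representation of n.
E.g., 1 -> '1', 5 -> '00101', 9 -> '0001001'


num_bits = floor(log2(1134)) + 1 = 11
leading_zeros = num_bits - 1 = 10
binary(1134) = 10001101110

Elias gamma(1134) = '0000000000' + '10001101110' = 000000000010001101110 (21 bits)


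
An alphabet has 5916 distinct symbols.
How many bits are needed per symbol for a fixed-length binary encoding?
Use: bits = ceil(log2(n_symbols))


log2(5916) = 12.5304
Bracket: 2^12 = 4096 < 5916 <= 2^13 = 8192
So ceil(log2(5916)) = 13

bits = ceil(log2(5916)) = ceil(12.5304) = 13 bits


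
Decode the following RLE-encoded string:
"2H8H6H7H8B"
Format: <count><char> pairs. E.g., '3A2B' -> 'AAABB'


Expanding each <count><char> pair:
  2H -> 'HH'
  8H -> 'HHHHHHHH'
  6H -> 'HHHHHH'
  7H -> 'HHHHHHH'
  8B -> 'BBBBBBBB'

Decoded = HHHHHHHHHHHHHHHHHHHHHHHBBBBBBBB


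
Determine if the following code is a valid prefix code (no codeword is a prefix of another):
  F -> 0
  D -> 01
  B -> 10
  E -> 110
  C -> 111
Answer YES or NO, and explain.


Checking each pair (does one codeword prefix another?):
  F='0' vs D='01': prefix -- VIOLATION

NO -- this is NOT a valid prefix code. F (0) is a prefix of D (01).


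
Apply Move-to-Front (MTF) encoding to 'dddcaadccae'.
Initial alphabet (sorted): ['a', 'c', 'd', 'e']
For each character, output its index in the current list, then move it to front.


MTF encoding:
'd': index 2 in ['a', 'c', 'd', 'e'] -> ['d', 'a', 'c', 'e']
'd': index 0 in ['d', 'a', 'c', 'e'] -> ['d', 'a', 'c', 'e']
'd': index 0 in ['d', 'a', 'c', 'e'] -> ['d', 'a', 'c', 'e']
'c': index 2 in ['d', 'a', 'c', 'e'] -> ['c', 'd', 'a', 'e']
'a': index 2 in ['c', 'd', 'a', 'e'] -> ['a', 'c', 'd', 'e']
'a': index 0 in ['a', 'c', 'd', 'e'] -> ['a', 'c', 'd', 'e']
'd': index 2 in ['a', 'c', 'd', 'e'] -> ['d', 'a', 'c', 'e']
'c': index 2 in ['d', 'a', 'c', 'e'] -> ['c', 'd', 'a', 'e']
'c': index 0 in ['c', 'd', 'a', 'e'] -> ['c', 'd', 'a', 'e']
'a': index 2 in ['c', 'd', 'a', 'e'] -> ['a', 'c', 'd', 'e']
'e': index 3 in ['a', 'c', 'd', 'e'] -> ['e', 'a', 'c', 'd']


Output: [2, 0, 0, 2, 2, 0, 2, 2, 0, 2, 3]


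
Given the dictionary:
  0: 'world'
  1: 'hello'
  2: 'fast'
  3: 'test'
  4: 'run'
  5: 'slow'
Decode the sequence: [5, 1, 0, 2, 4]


Look up each index in the dictionary:
  5 -> 'slow'
  1 -> 'hello'
  0 -> 'world'
  2 -> 'fast'
  4 -> 'run'

Decoded: "slow hello world fast run"


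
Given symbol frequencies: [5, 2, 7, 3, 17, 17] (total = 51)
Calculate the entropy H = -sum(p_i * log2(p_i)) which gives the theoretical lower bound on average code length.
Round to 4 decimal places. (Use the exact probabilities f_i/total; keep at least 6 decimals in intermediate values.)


Per-symbol terms -p_i * log2(p_i) with p_i = f_i/51:
  p = 5/51 = 0.098039: log2(p) = -3.350497, -p*log2(p) = 0.328480
  p = 2/51 = 0.039216: log2(p) = -4.672425, -p*log2(p) = 0.183232
  p = 7/51 = 0.137255: log2(p) = -2.865070, -p*log2(p) = 0.393245
  p = 3/51 = 0.058824: log2(p) = -4.087463, -p*log2(p) = 0.240439
  p = 17/51 = 0.333333: log2(p) = -1.584963, -p*log2(p) = 0.528321
  p = 17/51 = 0.333333: log2(p) = -1.584963, -p*log2(p) = 0.528321
H = 0.328480 + 0.183232 + 0.393245 + 0.240439 + 0.528321 + 0.528321 = 2.202038

H = 2.202 bits/symbol
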